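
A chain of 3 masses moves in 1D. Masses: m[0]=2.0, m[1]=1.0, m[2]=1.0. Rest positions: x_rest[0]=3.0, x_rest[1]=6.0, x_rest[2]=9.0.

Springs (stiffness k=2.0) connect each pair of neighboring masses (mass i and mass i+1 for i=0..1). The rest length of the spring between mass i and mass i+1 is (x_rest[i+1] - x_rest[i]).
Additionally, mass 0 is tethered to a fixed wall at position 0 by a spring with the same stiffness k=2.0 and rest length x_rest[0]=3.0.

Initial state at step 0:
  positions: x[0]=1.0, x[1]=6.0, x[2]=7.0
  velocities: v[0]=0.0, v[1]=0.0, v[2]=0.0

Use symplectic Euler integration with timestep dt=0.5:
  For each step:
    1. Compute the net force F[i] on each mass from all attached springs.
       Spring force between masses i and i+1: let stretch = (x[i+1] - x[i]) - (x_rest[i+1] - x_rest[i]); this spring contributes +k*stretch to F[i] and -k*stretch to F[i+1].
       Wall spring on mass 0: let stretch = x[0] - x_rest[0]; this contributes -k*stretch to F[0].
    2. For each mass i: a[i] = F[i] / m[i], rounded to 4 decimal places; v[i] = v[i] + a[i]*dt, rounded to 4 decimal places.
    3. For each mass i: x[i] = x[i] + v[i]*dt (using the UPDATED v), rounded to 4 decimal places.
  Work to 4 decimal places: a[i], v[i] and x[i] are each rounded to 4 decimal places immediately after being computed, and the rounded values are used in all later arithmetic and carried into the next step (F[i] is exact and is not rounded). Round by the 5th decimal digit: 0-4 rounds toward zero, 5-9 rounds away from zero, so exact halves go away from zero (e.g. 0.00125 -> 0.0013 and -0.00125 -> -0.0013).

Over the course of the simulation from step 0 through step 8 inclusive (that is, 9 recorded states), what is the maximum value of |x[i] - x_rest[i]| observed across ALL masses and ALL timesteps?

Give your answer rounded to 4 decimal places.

Step 0: x=[1.0000 6.0000 7.0000] v=[0.0000 0.0000 0.0000]
Step 1: x=[2.0000 4.0000 8.0000] v=[2.0000 -4.0000 2.0000]
Step 2: x=[3.0000 3.0000 8.5000] v=[2.0000 -2.0000 1.0000]
Step 3: x=[3.2500 4.7500 7.7500] v=[0.5000 3.5000 -1.5000]
Step 4: x=[3.0625 7.2500 7.0000] v=[-0.3750 5.0000 -1.5000]
Step 5: x=[3.1563 7.5313 7.8750] v=[0.1875 0.5625 1.7500]
Step 6: x=[3.5548 5.7969 10.0782] v=[0.7969 -3.4688 4.4063]
Step 7: x=[3.6251 5.0821 11.6407] v=[0.1406 -1.4296 3.1250]
Step 8: x=[3.1534 6.9181 11.4239] v=[-0.9435 3.6720 -0.4336]
Max displacement = 3.0000

Answer: 3.0000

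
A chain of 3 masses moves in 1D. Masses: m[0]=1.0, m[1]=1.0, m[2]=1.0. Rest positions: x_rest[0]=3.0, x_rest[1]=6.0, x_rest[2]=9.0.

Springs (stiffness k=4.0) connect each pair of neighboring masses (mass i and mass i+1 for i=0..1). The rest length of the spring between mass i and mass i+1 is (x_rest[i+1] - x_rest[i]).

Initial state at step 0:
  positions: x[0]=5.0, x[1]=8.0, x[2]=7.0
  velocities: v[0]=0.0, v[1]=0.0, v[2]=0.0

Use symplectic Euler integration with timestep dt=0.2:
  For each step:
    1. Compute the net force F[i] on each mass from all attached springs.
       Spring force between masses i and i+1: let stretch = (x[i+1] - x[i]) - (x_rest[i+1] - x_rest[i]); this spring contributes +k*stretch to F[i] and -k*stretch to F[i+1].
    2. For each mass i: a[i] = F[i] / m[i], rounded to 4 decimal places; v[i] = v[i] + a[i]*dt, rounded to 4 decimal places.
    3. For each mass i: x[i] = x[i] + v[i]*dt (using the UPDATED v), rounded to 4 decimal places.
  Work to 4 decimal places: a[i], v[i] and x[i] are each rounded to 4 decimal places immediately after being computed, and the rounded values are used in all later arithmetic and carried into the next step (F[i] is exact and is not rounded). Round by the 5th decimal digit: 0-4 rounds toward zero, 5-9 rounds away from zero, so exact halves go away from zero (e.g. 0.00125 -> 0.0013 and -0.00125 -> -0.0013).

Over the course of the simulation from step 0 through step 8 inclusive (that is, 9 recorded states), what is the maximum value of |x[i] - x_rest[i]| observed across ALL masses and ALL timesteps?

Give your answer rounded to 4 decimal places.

Step 0: x=[5.0000 8.0000 7.0000] v=[0.0000 0.0000 0.0000]
Step 1: x=[5.0000 7.3600 7.6400] v=[0.0000 -3.2000 3.2000]
Step 2: x=[4.8976 6.3872 8.7152] v=[-0.5120 -4.8640 5.3760]
Step 3: x=[4.5535 5.5485 9.8979] v=[-1.7203 -4.1933 5.9136]
Step 4: x=[3.8886 5.2465 10.8647] v=[-3.3243 -1.5098 4.8341]
Step 5: x=[2.9610 5.6262 11.4126] v=[-4.6380 1.8984 2.7395]
Step 6: x=[1.9798 6.5053 11.5147] v=[-4.9058 4.3954 0.5104]
Step 7: x=[1.2427 7.4618 11.2953] v=[-3.6854 4.7825 -1.0971]
Step 8: x=[1.0207 8.0366 10.9425] v=[-1.1101 2.8740 -1.7639]
Max displacement = 2.5147

Answer: 2.5147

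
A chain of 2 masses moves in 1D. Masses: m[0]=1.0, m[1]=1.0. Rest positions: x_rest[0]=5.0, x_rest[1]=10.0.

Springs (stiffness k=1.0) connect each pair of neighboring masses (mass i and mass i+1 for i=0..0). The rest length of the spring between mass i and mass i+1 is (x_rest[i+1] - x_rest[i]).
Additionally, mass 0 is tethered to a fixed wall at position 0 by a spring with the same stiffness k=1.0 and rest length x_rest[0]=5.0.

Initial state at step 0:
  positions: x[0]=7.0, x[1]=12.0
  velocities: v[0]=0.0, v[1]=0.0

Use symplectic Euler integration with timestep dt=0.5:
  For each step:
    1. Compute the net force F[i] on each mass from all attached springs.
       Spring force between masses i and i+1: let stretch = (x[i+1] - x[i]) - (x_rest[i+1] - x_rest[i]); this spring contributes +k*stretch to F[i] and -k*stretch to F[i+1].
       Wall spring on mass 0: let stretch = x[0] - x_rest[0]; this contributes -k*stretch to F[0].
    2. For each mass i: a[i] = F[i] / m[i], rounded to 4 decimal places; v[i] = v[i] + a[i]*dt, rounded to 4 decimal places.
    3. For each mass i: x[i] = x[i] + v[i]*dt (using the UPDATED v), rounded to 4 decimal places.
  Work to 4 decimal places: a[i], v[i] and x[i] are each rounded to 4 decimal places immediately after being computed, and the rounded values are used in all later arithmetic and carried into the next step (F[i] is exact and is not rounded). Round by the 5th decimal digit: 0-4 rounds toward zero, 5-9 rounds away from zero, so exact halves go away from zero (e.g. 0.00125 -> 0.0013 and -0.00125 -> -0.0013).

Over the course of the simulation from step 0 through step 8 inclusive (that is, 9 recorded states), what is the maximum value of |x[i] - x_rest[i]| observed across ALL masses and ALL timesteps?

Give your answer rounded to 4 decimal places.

Step 0: x=[7.0000 12.0000] v=[0.0000 0.0000]
Step 1: x=[6.5000 12.0000] v=[-1.0000 0.0000]
Step 2: x=[5.7500 11.8750] v=[-1.5000 -0.2500]
Step 3: x=[5.0938 11.4688] v=[-1.3125 -0.8125]
Step 4: x=[4.7579 10.7188] v=[-0.6719 -1.5000]
Step 5: x=[4.7227 9.7286] v=[-0.0704 -1.9805]
Step 6: x=[4.7583 8.7369] v=[0.0712 -1.9835]
Step 7: x=[4.5990 8.0005] v=[-0.3187 -1.4728]
Step 8: x=[4.1403 7.6637] v=[-0.9175 -0.6736]
Max displacement = 2.3363

Answer: 2.3363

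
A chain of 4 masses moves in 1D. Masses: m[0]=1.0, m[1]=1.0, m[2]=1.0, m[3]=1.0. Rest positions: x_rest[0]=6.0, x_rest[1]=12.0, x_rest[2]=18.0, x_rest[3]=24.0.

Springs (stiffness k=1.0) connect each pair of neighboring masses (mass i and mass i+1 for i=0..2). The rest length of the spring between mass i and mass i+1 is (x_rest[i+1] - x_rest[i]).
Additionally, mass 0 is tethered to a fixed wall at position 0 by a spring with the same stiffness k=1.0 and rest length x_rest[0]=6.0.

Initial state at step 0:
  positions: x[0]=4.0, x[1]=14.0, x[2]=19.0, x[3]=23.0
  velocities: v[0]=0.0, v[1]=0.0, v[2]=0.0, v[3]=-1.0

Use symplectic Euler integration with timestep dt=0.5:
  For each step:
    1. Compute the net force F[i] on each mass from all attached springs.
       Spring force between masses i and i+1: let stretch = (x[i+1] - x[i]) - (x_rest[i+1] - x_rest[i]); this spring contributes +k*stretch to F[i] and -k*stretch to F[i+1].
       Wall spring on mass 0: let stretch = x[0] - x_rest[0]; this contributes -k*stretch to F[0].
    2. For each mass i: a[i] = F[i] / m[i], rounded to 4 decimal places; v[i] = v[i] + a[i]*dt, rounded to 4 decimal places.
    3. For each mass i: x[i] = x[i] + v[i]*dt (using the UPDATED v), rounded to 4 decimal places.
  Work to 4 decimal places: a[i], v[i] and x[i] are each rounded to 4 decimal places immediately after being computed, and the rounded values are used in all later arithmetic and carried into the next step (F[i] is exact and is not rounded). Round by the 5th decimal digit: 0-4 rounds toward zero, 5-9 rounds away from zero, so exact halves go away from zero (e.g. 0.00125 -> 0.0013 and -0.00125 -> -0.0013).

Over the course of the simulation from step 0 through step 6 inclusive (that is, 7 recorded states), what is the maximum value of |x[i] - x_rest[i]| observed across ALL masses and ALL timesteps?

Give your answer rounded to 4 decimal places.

Answer: 2.4532

Derivation:
Step 0: x=[4.0000 14.0000 19.0000 23.0000] v=[0.0000 0.0000 0.0000 -1.0000]
Step 1: x=[5.5000 12.7500 18.7500 23.0000] v=[3.0000 -2.5000 -0.5000 0.0000]
Step 2: x=[7.4375 11.1875 18.0625 23.4375] v=[3.8750 -3.1250 -1.3750 0.8750]
Step 3: x=[8.4532 10.4063 17.0000 24.0313] v=[2.0313 -1.5625 -2.1250 1.1875]
Step 4: x=[7.8438 10.7852 16.0469 24.3673] v=[-1.2188 0.7578 -1.9062 0.6719]
Step 5: x=[6.0088 11.7442 15.8585 24.1232] v=[-3.6700 1.9180 -0.3769 -0.4883]
Step 6: x=[4.1055 12.2980 16.7077 23.3129] v=[-3.8067 1.1075 1.6983 -1.6207]
Max displacement = 2.4532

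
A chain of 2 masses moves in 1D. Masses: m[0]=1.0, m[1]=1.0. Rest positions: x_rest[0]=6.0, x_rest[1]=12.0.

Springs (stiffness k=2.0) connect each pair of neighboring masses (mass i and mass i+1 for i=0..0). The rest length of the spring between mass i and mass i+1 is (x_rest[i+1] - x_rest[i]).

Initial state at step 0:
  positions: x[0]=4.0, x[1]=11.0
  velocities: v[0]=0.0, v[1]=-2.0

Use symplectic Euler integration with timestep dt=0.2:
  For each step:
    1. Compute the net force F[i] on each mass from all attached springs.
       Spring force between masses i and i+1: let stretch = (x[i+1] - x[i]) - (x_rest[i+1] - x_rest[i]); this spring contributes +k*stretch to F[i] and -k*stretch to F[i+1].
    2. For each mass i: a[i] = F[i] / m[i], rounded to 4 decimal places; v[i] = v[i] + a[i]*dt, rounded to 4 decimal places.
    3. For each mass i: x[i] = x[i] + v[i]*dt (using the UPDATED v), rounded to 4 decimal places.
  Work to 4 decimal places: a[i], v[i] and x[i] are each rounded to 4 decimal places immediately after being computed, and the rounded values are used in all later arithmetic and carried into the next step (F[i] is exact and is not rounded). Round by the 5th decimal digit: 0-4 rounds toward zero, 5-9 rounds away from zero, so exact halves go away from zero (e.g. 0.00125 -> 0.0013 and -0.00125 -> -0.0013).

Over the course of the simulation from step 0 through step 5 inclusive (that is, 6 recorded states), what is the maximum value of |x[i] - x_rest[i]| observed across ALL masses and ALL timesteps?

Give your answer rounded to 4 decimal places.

Answer: 3.2675

Derivation:
Step 0: x=[4.0000 11.0000] v=[0.0000 -2.0000]
Step 1: x=[4.0800 10.5200] v=[0.4000 -2.4000]
Step 2: x=[4.1952 10.0048] v=[0.5760 -2.5760]
Step 3: x=[4.2952 9.5048] v=[0.4998 -2.4998]
Step 4: x=[4.3319 9.0681] v=[0.1836 -2.1836]
Step 5: x=[4.2675 8.7325] v=[-0.3219 -1.6781]
Max displacement = 3.2675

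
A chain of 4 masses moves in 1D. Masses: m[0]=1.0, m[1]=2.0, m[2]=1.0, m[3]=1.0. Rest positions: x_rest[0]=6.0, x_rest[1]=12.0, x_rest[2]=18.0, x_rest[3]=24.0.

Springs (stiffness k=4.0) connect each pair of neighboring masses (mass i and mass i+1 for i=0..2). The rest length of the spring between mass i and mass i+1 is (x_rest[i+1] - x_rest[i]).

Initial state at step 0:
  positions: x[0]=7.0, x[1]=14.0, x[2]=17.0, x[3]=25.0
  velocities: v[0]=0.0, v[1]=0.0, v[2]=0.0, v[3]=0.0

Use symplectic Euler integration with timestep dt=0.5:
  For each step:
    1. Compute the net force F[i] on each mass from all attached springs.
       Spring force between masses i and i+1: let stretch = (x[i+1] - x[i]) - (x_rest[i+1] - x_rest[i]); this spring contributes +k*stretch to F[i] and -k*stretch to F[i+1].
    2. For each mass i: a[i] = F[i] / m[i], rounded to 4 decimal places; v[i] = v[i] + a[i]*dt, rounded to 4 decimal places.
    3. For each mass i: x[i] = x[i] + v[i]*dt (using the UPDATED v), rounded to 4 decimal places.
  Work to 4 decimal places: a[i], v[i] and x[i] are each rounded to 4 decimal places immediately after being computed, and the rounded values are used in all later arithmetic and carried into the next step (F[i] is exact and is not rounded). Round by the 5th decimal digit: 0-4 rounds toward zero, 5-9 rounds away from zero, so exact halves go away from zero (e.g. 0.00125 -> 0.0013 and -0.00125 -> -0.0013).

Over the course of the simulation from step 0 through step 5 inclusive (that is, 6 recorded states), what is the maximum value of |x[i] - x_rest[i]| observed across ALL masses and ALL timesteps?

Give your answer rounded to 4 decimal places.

Step 0: x=[7.0000 14.0000 17.0000 25.0000] v=[0.0000 0.0000 0.0000 0.0000]
Step 1: x=[8.0000 12.0000 22.0000 23.0000] v=[2.0000 -4.0000 10.0000 -4.0000]
Step 2: x=[7.0000 13.0000 18.0000 26.0000] v=[-2.0000 2.0000 -8.0000 6.0000]
Step 3: x=[6.0000 13.5000 17.0000 27.0000] v=[-2.0000 1.0000 -2.0000 2.0000]
Step 4: x=[6.5000 12.0000 22.5000 24.0000] v=[1.0000 -3.0000 11.0000 -6.0000]
Step 5: x=[6.5000 13.0000 19.0000 25.5000] v=[0.0000 2.0000 -7.0000 3.0000]
Max displacement = 4.5000

Answer: 4.5000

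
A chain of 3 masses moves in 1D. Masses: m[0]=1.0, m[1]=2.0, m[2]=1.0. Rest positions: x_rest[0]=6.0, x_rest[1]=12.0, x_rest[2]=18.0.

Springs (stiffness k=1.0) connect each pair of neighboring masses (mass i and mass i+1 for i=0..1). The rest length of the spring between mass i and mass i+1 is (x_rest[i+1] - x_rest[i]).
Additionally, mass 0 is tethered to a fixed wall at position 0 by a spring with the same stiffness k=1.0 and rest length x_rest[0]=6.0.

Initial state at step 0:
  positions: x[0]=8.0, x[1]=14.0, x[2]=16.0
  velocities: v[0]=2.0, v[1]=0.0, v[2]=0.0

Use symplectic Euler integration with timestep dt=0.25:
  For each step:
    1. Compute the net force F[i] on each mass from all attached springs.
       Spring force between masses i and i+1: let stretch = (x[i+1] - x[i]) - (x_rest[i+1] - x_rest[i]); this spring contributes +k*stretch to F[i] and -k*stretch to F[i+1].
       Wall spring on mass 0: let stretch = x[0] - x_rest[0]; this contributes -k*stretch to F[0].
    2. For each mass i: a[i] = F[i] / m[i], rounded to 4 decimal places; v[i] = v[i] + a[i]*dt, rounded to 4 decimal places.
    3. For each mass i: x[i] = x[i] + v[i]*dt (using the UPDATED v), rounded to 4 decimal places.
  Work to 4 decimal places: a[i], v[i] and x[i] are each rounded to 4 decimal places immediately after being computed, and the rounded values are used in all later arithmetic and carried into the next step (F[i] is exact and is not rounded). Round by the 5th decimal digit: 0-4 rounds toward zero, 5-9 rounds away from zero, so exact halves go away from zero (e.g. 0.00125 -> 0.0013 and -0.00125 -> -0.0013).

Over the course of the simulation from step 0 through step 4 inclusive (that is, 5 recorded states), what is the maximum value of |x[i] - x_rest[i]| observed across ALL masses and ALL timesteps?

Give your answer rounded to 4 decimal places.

Answer: 2.5703

Derivation:
Step 0: x=[8.0000 14.0000 16.0000] v=[2.0000 0.0000 0.0000]
Step 1: x=[8.3750 13.8750 16.2500] v=[1.5000 -0.5000 1.0000]
Step 2: x=[8.5703 13.6524 16.7266] v=[0.7813 -0.8906 1.9063]
Step 3: x=[8.5476 13.3670 17.3861] v=[-0.0908 -1.1416 2.6378]
Step 4: x=[8.2919 13.0566 18.1694] v=[-1.0229 -1.2417 3.1330]
Max displacement = 2.5703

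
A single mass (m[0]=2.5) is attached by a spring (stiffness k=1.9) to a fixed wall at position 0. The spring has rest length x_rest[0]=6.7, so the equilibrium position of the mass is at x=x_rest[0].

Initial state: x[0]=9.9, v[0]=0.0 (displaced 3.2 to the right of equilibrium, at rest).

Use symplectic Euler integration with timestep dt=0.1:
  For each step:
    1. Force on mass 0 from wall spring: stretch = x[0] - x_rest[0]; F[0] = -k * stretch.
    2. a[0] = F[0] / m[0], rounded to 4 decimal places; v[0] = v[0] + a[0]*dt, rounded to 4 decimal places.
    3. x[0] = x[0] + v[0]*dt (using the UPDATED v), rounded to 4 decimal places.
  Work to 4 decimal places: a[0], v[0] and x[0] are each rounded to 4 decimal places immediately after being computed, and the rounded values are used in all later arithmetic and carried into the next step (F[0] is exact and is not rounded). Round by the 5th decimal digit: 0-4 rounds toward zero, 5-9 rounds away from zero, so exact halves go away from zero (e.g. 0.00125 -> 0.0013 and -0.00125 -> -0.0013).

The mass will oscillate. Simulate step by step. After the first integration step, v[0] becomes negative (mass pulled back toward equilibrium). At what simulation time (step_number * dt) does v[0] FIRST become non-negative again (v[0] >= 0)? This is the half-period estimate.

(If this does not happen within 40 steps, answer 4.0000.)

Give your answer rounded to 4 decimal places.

Step 0: x=[9.9000] v=[0.0000]
Step 1: x=[9.8757] v=[-0.2432]
Step 2: x=[9.8272] v=[-0.4846]
Step 3: x=[9.7550] v=[-0.7223]
Step 4: x=[9.6596] v=[-0.9545]
Step 5: x=[9.5417] v=[-1.1794]
Step 6: x=[9.4022] v=[-1.3954]
Step 7: x=[9.2421] v=[-1.6008]
Step 8: x=[9.0627] v=[-1.7940]
Step 9: x=[8.8653] v=[-1.9736]
Step 10: x=[8.6515] v=[-2.1382]
Step 11: x=[8.4229] v=[-2.2865]
Step 12: x=[8.1812] v=[-2.4174]
Step 13: x=[7.9282] v=[-2.5300]
Step 14: x=[7.6659] v=[-2.6233]
Step 15: x=[7.3962] v=[-2.6967]
Step 16: x=[7.1212] v=[-2.7496]
Step 17: x=[6.8430] v=[-2.7816]
Step 18: x=[6.5638] v=[-2.7925]
Step 19: x=[6.2856] v=[-2.7822]
Step 20: x=[6.0105] v=[-2.7507]
Step 21: x=[5.7407] v=[-2.6983]
Step 22: x=[5.4782] v=[-2.6254]
Step 23: x=[5.2250] v=[-2.5325]
Step 24: x=[4.9830] v=[-2.4204]
Step 25: x=[4.7540] v=[-2.2899]
Step 26: x=[4.5398] v=[-2.1420]
Step 27: x=[4.3420] v=[-1.9778]
Step 28: x=[4.1621] v=[-1.7986]
Step 29: x=[4.0015] v=[-1.6057]
Step 30: x=[3.8614] v=[-1.4006]
Step 31: x=[3.7429] v=[-1.1849]
Step 32: x=[3.6469] v=[-0.9602]
Step 33: x=[3.5741] v=[-0.7282]
Step 34: x=[3.5250] v=[-0.4906]
Step 35: x=[3.5001] v=[-0.2493]
Step 36: x=[3.4995] v=[-0.0061]
Step 37: x=[3.5232] v=[0.2371]
First v>=0 after going negative at step 37, time=3.7000

Answer: 3.7000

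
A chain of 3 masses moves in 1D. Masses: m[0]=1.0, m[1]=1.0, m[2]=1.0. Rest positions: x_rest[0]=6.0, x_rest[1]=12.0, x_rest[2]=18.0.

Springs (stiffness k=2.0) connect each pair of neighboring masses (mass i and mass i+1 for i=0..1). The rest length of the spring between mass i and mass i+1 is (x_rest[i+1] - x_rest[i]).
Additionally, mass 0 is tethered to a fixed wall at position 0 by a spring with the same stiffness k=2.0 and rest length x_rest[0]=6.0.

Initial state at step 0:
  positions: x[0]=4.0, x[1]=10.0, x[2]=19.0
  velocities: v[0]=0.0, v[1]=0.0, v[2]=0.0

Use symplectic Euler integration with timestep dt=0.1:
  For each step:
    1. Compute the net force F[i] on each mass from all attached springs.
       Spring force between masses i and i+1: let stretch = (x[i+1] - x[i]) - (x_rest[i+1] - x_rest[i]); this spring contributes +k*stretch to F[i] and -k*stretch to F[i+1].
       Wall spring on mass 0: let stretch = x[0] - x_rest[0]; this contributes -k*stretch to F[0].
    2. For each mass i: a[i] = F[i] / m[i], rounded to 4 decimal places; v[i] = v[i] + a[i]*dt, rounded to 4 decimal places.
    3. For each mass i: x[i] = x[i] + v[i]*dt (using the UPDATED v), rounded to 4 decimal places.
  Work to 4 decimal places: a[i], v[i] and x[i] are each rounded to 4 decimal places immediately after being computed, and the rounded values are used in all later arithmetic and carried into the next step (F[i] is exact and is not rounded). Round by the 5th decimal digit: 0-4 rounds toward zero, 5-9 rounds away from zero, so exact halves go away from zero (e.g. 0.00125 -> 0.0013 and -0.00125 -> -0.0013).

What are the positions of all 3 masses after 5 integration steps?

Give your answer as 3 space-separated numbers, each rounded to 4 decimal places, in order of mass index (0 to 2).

Step 0: x=[4.0000 10.0000 19.0000] v=[0.0000 0.0000 0.0000]
Step 1: x=[4.0400 10.0600 18.9400] v=[0.4000 0.6000 -0.6000]
Step 2: x=[4.1196 10.1772 18.8224] v=[0.7960 1.1720 -1.1760]
Step 3: x=[4.2380 10.3462 18.6519] v=[1.1836 1.6895 -1.7050]
Step 4: x=[4.3938 10.5591 18.4353] v=[1.5576 2.1290 -2.1661]
Step 5: x=[4.5850 10.8062 18.1812] v=[1.9119 2.4712 -2.5413]

Answer: 4.5850 10.8062 18.1812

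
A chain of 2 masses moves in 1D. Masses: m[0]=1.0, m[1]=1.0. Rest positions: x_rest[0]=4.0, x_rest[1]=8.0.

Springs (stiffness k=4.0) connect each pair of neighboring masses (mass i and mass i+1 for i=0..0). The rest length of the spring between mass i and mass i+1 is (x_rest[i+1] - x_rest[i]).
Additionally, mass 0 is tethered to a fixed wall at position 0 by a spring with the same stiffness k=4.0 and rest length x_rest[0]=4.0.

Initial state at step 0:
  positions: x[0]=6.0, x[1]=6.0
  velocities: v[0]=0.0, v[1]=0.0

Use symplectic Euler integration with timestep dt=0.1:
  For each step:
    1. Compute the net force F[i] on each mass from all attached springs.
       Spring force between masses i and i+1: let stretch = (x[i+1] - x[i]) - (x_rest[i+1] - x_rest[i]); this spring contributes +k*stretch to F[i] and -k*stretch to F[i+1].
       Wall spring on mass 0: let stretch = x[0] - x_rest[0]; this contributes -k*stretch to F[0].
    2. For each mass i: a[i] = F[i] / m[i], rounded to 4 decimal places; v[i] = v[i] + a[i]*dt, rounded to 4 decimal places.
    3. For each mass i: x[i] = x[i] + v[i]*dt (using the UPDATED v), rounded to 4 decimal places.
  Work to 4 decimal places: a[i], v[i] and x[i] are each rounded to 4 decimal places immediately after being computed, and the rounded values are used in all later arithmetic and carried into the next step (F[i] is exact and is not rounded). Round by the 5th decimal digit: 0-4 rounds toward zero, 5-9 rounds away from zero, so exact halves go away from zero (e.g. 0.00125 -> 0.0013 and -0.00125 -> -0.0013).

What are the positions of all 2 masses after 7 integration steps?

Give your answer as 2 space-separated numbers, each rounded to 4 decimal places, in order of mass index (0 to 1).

Answer: 1.9857 8.7860

Derivation:
Step 0: x=[6.0000 6.0000] v=[0.0000 0.0000]
Step 1: x=[5.7600 6.1600] v=[-2.4000 1.6000]
Step 2: x=[5.3056 6.4640] v=[-4.5440 3.0400]
Step 3: x=[4.6853 6.8817] v=[-6.2029 4.1766]
Step 4: x=[3.9655 7.3715] v=[-7.1985 4.8980]
Step 5: x=[3.2233 7.8851] v=[-7.4223 5.1356]
Step 6: x=[2.5386 8.3722] v=[-6.8469 4.8709]
Step 7: x=[1.9857 8.7860] v=[-5.5289 4.1375]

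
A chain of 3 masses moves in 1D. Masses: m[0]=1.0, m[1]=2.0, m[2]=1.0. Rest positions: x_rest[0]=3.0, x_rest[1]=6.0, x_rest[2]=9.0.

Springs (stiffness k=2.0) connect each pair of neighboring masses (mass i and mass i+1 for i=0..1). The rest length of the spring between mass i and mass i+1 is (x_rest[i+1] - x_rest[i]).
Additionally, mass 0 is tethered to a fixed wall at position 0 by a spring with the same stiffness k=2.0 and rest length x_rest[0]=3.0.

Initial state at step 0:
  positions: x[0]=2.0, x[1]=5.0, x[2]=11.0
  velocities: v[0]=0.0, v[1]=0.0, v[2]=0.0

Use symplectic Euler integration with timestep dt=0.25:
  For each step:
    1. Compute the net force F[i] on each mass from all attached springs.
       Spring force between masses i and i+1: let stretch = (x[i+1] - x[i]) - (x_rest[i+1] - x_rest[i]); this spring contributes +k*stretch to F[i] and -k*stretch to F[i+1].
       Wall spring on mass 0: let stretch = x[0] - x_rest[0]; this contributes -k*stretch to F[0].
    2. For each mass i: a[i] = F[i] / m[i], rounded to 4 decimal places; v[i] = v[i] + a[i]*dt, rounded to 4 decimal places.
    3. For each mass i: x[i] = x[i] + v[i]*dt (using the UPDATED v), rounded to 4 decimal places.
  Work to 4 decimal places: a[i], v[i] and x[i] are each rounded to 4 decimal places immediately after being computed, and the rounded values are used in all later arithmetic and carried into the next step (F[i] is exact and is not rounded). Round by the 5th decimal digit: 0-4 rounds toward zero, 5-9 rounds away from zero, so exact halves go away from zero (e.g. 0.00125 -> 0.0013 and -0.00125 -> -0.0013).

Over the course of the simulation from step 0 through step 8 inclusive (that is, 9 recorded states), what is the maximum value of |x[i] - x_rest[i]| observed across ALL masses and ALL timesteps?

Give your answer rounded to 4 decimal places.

Answer: 2.0873

Derivation:
Step 0: x=[2.0000 5.0000 11.0000] v=[0.0000 0.0000 0.0000]
Step 1: x=[2.1250 5.1875 10.6250] v=[0.5000 0.7500 -1.5000]
Step 2: x=[2.3672 5.5235 9.9453] v=[0.9688 1.3438 -2.7188]
Step 3: x=[2.7081 5.9386 9.0879] v=[1.3634 1.6602 -3.4297]
Step 4: x=[3.1143 6.3486 8.2118] v=[1.6246 1.6399 -3.5044]
Step 5: x=[3.5355 6.6729 7.4778] v=[1.6846 1.2971 -2.9360]
Step 6: x=[3.9069 6.8514 7.0182] v=[1.4856 0.7140 -1.8385]
Step 7: x=[4.1580 6.8563 6.9127] v=[1.0044 0.0196 -0.4219]
Step 8: x=[4.2267 6.6961 7.1752] v=[0.2746 -0.6409 1.0499]
Max displacement = 2.0873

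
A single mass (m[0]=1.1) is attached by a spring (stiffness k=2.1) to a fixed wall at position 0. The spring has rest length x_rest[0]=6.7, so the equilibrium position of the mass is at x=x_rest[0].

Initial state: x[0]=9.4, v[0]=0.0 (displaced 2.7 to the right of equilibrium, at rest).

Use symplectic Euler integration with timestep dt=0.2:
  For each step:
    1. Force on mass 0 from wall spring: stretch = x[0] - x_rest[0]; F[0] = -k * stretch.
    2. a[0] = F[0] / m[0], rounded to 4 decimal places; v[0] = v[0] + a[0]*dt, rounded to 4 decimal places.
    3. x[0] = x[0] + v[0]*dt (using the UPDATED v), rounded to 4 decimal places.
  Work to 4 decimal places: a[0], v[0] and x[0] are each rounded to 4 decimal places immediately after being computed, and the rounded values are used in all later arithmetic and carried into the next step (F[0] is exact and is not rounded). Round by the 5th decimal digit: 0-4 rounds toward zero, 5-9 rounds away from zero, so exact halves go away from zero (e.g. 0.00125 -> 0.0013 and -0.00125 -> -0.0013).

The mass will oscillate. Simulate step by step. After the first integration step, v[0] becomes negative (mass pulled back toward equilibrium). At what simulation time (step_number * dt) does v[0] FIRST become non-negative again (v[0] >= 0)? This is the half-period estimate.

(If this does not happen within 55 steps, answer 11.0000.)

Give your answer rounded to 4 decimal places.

Answer: 2.4000

Derivation:
Step 0: x=[9.4000] v=[0.0000]
Step 1: x=[9.1938] v=[-1.0309]
Step 2: x=[8.7972] v=[-1.9831]
Step 3: x=[8.2404] v=[-2.7838]
Step 4: x=[7.5660] v=[-3.3720]
Step 5: x=[6.8255] v=[-3.7027]
Step 6: x=[6.0754] v=[-3.7506]
Step 7: x=[5.3730] v=[-3.5121]
Step 8: x=[4.7719] v=[-3.0054]
Step 9: x=[4.3181] v=[-2.2692]
Step 10: x=[4.0462] v=[-1.3597]
Step 11: x=[3.9769] v=[-0.3464]
Step 12: x=[4.1156] v=[0.6933]
First v>=0 after going negative at step 12, time=2.4000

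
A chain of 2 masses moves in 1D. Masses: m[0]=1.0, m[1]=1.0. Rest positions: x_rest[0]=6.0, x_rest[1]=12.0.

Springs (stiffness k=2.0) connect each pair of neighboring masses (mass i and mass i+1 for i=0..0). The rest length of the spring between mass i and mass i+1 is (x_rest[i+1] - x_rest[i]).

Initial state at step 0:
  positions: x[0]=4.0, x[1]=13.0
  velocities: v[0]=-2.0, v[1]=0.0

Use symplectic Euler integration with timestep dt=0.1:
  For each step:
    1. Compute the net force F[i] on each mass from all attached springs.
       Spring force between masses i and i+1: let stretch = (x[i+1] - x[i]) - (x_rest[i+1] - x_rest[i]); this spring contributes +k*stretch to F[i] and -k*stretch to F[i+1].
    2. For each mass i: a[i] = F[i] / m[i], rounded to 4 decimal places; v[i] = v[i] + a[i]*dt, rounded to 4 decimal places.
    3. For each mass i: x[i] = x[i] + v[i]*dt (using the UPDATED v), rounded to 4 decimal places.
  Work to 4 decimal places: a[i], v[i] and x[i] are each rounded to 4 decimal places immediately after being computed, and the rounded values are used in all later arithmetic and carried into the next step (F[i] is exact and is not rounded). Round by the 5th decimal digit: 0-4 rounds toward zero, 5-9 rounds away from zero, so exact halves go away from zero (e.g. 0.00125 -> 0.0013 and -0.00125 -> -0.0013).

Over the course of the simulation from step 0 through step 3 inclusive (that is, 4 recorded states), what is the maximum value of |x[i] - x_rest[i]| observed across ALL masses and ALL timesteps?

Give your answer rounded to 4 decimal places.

Answer: 2.2361

Derivation:
Step 0: x=[4.0000 13.0000] v=[-2.0000 0.0000]
Step 1: x=[3.8600 12.9400] v=[-1.4000 -0.6000]
Step 2: x=[3.7816 12.8184] v=[-0.7840 -1.2160]
Step 3: x=[3.7639 12.6361] v=[-0.1766 -1.8234]
Max displacement = 2.2361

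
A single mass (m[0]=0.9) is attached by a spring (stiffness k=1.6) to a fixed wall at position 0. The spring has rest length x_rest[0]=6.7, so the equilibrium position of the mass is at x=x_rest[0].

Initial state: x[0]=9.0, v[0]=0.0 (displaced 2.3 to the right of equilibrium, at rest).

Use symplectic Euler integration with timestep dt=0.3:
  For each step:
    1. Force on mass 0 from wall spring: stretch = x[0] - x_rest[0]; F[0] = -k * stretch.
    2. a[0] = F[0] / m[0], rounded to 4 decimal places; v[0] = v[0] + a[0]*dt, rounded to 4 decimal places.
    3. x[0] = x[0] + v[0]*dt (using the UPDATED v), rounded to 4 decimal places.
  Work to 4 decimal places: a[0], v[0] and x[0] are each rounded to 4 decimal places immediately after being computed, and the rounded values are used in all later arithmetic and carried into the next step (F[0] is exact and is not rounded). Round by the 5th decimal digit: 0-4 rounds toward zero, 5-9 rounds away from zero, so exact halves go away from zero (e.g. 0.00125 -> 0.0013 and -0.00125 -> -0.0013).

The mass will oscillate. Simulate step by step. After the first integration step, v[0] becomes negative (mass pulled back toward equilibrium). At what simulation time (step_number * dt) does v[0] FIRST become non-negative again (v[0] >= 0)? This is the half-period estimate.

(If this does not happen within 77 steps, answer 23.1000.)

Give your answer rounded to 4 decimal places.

Step 0: x=[9.0000] v=[0.0000]
Step 1: x=[8.6320] v=[-1.2267]
Step 2: x=[7.9549] v=[-2.2571]
Step 3: x=[7.0770] v=[-2.9264]
Step 4: x=[6.1388] v=[-3.1275]
Step 5: x=[5.2903] v=[-2.8282]
Step 6: x=[4.6674] v=[-2.0764]
Step 7: x=[4.3697] v=[-0.9924]
Step 8: x=[4.4448] v=[0.2504]
First v>=0 after going negative at step 8, time=2.4000

Answer: 2.4000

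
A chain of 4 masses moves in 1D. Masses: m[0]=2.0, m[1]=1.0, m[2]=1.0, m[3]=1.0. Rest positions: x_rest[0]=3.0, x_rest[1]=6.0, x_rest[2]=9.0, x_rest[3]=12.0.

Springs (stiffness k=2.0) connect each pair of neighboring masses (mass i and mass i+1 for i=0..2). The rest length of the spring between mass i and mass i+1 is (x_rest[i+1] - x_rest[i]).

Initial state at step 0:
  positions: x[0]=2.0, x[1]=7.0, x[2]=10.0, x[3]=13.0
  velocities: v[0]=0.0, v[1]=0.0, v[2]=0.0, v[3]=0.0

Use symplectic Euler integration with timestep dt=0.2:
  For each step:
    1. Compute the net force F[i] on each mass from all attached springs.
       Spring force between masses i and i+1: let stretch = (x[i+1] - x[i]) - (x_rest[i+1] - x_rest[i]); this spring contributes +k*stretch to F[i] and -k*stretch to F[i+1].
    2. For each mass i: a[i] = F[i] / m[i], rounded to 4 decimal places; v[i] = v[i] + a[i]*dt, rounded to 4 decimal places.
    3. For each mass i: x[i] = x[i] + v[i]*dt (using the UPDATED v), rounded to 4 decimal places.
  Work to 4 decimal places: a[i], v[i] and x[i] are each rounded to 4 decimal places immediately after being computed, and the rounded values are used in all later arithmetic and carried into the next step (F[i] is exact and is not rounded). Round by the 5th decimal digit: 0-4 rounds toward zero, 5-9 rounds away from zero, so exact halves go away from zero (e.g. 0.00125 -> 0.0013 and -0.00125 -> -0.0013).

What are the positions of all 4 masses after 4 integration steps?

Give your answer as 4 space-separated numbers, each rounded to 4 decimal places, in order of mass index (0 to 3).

Step 0: x=[2.0000 7.0000 10.0000 13.0000] v=[0.0000 0.0000 0.0000 0.0000]
Step 1: x=[2.0800 6.8400 10.0000 13.0000] v=[0.4000 -0.8000 0.0000 0.0000]
Step 2: x=[2.2304 6.5520 9.9872 13.0000] v=[0.7520 -1.4400 -0.0640 0.0000]
Step 3: x=[2.4337 6.1931 9.9406 12.9990] v=[1.0163 -1.7946 -0.2330 -0.0051]
Step 4: x=[2.6673 5.8332 9.8389 12.9933] v=[1.1682 -1.7994 -0.5086 -0.0285]

Answer: 2.6673 5.8332 9.8389 12.9933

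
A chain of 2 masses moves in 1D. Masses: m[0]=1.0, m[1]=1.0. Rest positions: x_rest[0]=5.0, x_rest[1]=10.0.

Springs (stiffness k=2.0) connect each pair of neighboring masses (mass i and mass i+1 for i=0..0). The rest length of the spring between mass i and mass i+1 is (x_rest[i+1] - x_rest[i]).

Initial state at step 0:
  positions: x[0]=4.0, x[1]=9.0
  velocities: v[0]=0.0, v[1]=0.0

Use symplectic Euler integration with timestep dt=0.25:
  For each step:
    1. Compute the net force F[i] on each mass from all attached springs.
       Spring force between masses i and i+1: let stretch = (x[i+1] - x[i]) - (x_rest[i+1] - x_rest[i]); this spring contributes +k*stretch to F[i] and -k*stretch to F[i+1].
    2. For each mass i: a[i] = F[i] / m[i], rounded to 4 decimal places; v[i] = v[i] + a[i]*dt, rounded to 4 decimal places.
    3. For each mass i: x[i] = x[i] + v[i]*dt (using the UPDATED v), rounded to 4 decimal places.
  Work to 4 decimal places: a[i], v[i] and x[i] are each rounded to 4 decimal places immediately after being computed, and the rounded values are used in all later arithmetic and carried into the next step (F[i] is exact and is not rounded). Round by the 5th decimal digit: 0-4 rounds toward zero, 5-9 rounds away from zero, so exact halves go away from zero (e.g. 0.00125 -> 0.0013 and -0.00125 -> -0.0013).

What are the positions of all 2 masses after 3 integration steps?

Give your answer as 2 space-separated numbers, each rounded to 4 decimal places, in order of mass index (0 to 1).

Answer: 4.0000 9.0000

Derivation:
Step 0: x=[4.0000 9.0000] v=[0.0000 0.0000]
Step 1: x=[4.0000 9.0000] v=[0.0000 0.0000]
Step 2: x=[4.0000 9.0000] v=[0.0000 0.0000]
Step 3: x=[4.0000 9.0000] v=[0.0000 0.0000]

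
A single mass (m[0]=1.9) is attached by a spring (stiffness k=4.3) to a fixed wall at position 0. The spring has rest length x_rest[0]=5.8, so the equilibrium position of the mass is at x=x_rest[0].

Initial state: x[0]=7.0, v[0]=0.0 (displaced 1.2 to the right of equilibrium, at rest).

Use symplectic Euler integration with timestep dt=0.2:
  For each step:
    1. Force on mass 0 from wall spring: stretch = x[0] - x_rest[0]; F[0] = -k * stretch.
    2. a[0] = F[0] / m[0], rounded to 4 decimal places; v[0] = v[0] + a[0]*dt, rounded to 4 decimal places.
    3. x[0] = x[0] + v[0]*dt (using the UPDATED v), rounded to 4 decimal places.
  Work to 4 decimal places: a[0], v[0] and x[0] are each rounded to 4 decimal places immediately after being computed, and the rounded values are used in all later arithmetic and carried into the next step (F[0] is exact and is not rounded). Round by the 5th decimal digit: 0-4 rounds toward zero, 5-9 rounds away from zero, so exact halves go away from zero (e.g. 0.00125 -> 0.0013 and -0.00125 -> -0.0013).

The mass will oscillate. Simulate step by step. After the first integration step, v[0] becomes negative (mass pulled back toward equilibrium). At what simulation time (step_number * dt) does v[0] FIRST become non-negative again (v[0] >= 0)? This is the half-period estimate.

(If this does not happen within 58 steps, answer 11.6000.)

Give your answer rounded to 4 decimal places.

Answer: 2.2000

Derivation:
Step 0: x=[7.0000] v=[0.0000]
Step 1: x=[6.8914] v=[-0.5432]
Step 2: x=[6.6840] v=[-1.0372]
Step 3: x=[6.3965] v=[-1.4373]
Step 4: x=[6.0550] v=[-1.7073]
Step 5: x=[5.6905] v=[-1.8227]
Step 6: x=[5.3359] v=[-1.7731]
Step 7: x=[5.0233] v=[-1.5630]
Step 8: x=[4.7810] v=[-1.2114]
Step 9: x=[4.6310] v=[-0.7502]
Step 10: x=[4.5868] v=[-0.2211]
Step 11: x=[4.6524] v=[0.3280]
First v>=0 after going negative at step 11, time=2.2000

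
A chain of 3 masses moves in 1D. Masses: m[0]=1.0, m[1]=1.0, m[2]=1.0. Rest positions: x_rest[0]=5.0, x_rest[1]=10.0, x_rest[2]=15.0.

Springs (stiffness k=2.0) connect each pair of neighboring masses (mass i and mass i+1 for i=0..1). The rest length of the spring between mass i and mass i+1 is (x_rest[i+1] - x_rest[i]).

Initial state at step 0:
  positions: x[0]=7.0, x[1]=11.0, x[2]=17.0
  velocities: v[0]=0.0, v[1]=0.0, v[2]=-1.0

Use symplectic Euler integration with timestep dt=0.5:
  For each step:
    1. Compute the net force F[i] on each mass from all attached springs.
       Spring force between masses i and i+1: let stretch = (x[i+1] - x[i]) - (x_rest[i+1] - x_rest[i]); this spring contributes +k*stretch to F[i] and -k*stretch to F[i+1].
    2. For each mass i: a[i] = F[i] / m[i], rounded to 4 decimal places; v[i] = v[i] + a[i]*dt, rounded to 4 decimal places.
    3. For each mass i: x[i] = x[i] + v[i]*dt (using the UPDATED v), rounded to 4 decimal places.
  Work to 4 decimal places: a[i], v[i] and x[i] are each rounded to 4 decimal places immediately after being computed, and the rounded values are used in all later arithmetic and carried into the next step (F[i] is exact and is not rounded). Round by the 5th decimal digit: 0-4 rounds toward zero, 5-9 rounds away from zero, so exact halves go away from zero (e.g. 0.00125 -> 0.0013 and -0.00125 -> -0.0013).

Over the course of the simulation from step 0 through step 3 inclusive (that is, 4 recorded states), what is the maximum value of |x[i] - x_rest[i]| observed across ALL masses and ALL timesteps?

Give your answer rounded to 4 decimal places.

Answer: 2.2500

Derivation:
Step 0: x=[7.0000 11.0000 17.0000] v=[0.0000 0.0000 -1.0000]
Step 1: x=[6.5000 12.0000 16.0000] v=[-1.0000 2.0000 -2.0000]
Step 2: x=[6.2500 12.2500 15.5000] v=[-0.5000 0.5000 -1.0000]
Step 3: x=[6.5000 11.1250 15.8750] v=[0.5000 -2.2500 0.7500]
Max displacement = 2.2500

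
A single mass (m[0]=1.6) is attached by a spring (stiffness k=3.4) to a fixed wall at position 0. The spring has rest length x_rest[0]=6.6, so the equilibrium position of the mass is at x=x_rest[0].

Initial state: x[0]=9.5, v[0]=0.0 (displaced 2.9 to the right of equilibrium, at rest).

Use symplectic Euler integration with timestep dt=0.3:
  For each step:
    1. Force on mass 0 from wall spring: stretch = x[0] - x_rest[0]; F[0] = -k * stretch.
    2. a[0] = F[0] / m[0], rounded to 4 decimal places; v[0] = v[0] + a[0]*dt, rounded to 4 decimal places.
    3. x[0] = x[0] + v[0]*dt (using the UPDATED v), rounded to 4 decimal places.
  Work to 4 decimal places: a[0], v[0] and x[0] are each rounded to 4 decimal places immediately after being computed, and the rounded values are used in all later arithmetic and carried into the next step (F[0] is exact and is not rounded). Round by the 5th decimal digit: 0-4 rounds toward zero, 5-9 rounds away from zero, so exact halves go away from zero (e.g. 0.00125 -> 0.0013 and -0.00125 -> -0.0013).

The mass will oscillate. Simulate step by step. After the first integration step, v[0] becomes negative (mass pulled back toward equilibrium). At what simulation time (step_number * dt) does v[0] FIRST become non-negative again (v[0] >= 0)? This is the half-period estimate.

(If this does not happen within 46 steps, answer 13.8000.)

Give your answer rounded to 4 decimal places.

Step 0: x=[9.5000] v=[0.0000]
Step 1: x=[8.9454] v=[-1.8488]
Step 2: x=[7.9422] v=[-3.3440]
Step 3: x=[6.6823] v=[-4.1997]
Step 4: x=[5.4066] v=[-4.2522]
Step 5: x=[4.3592] v=[-3.4914]
Step 6: x=[3.7403] v=[-2.0629]
Step 7: x=[3.6684] v=[-0.2398]
Step 8: x=[4.1571] v=[1.6291]
First v>=0 after going negative at step 8, time=2.4000

Answer: 2.4000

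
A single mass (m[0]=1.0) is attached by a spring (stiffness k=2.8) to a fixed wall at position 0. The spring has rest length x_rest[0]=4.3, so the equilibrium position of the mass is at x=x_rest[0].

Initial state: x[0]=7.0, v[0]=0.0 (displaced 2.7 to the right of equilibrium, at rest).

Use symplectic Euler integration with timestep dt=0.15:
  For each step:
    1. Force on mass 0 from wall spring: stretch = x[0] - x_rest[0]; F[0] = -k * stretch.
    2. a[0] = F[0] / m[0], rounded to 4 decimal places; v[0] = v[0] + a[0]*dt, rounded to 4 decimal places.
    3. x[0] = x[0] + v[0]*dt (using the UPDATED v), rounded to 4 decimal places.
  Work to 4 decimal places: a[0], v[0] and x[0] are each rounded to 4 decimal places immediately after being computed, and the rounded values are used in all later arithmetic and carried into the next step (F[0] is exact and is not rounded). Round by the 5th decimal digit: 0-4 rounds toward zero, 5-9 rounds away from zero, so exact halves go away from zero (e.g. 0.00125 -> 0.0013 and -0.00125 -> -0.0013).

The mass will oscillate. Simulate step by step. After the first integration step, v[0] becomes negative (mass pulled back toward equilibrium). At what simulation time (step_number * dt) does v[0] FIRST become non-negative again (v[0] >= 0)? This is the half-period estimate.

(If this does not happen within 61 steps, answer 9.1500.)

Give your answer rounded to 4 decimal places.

Step 0: x=[7.0000] v=[0.0000]
Step 1: x=[6.8299] v=[-1.1340]
Step 2: x=[6.5004] v=[-2.1966]
Step 3: x=[6.0323] v=[-3.1208]
Step 4: x=[5.4550] v=[-3.8484]
Step 5: x=[4.8050] v=[-4.3335]
Step 6: x=[4.1232] v=[-4.5456]
Step 7: x=[3.4525] v=[-4.4714]
Step 8: x=[2.8352] v=[-4.1155]
Step 9: x=[2.3102] v=[-3.5003]
Step 10: x=[1.9105] v=[-2.6646]
Step 11: x=[1.6614] v=[-1.6610]
Step 12: x=[1.5785] v=[-0.5528]
Step 13: x=[1.6670] v=[0.5902]
First v>=0 after going negative at step 13, time=1.9500

Answer: 1.9500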